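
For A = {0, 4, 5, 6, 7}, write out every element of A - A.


A - A = {a - a' : a, a' ∈ A}.
Compute a - a' for each ordered pair (a, a'):
a = 0: 0-0=0, 0-4=-4, 0-5=-5, 0-6=-6, 0-7=-7
a = 4: 4-0=4, 4-4=0, 4-5=-1, 4-6=-2, 4-7=-3
a = 5: 5-0=5, 5-4=1, 5-5=0, 5-6=-1, 5-7=-2
a = 6: 6-0=6, 6-4=2, 6-5=1, 6-6=0, 6-7=-1
a = 7: 7-0=7, 7-4=3, 7-5=2, 7-6=1, 7-7=0
Collecting distinct values (and noting 0 appears from a-a):
A - A = {-7, -6, -5, -4, -3, -2, -1, 0, 1, 2, 3, 4, 5, 6, 7}
|A - A| = 15

A - A = {-7, -6, -5, -4, -3, -2, -1, 0, 1, 2, 3, 4, 5, 6, 7}


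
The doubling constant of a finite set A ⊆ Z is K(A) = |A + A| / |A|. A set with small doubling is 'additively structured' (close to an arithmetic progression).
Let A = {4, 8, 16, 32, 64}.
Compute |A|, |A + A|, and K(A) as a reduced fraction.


|A| = 5.
Compute A + A by enumerating all 25 pairs.
A + A = {8, 12, 16, 20, 24, 32, 36, 40, 48, 64, 68, 72, 80, 96, 128}, so |A + A| = 15.
K = |A + A| / |A| = 15/5 = 3/1 ≈ 3.0000.
Reference: AP of size 5 gives K = 9/5 ≈ 1.8000; a fully generic set of size 5 gives K ≈ 3.0000.

|A| = 5, |A + A| = 15, K = 15/5 = 3/1.


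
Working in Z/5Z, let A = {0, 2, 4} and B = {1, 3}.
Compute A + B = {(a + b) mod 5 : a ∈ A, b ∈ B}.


Work in Z/5Z: reduce every sum a + b modulo 5.
Enumerate all 6 pairs:
a = 0: 0+1=1, 0+3=3
a = 2: 2+1=3, 2+3=0
a = 4: 4+1=0, 4+3=2
Distinct residues collected: {0, 1, 2, 3}
|A + B| = 4 (out of 5 total residues).

A + B = {0, 1, 2, 3}


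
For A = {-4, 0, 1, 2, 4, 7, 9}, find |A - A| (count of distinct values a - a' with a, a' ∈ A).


A - A = {a - a' : a, a' ∈ A}; |A| = 7.
Bounds: 2|A|-1 ≤ |A - A| ≤ |A|² - |A| + 1, i.e. 13 ≤ |A - A| ≤ 43.
Note: 0 ∈ A - A always (from a - a). The set is symmetric: if d ∈ A - A then -d ∈ A - A.
Enumerate nonzero differences d = a - a' with a > a' (then include -d):
Positive differences: {1, 2, 3, 4, 5, 6, 7, 8, 9, 11, 13}
Full difference set: {0} ∪ (positive diffs) ∪ (negative diffs).
|A - A| = 1 + 2·11 = 23 (matches direct enumeration: 23).

|A - A| = 23


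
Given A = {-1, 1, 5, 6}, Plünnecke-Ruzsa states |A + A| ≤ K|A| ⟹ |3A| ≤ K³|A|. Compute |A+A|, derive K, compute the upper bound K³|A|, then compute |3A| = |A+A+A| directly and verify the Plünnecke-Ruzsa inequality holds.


|A| = 4.
Step 1: Compute A + A by enumerating all 16 pairs.
A + A = {-2, 0, 2, 4, 5, 6, 7, 10, 11, 12}, so |A + A| = 10.
Step 2: Doubling constant K = |A + A|/|A| = 10/4 = 10/4 ≈ 2.5000.
Step 3: Plünnecke-Ruzsa gives |3A| ≤ K³·|A| = (2.5000)³ · 4 ≈ 62.5000.
Step 4: Compute 3A = A + A + A directly by enumerating all triples (a,b,c) ∈ A³; |3A| = 18.
Step 5: Check 18 ≤ 62.5000? Yes ✓.

K = 10/4, Plünnecke-Ruzsa bound K³|A| ≈ 62.5000, |3A| = 18, inequality holds.


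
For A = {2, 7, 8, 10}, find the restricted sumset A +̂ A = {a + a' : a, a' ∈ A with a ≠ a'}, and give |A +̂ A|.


Restricted sumset: A +̂ A = {a + a' : a ∈ A, a' ∈ A, a ≠ a'}.
Equivalently, take A + A and drop any sum 2a that is achievable ONLY as a + a for a ∈ A (i.e. sums representable only with equal summands).
Enumerate pairs (a, a') with a < a' (symmetric, so each unordered pair gives one sum; this covers all a ≠ a'):
  2 + 7 = 9
  2 + 8 = 10
  2 + 10 = 12
  7 + 8 = 15
  7 + 10 = 17
  8 + 10 = 18
Collected distinct sums: {9, 10, 12, 15, 17, 18}
|A +̂ A| = 6
(Reference bound: |A +̂ A| ≥ 2|A| - 3 for |A| ≥ 2, with |A| = 4 giving ≥ 5.)

|A +̂ A| = 6


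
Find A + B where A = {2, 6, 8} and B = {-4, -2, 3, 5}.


A + B = {a + b : a ∈ A, b ∈ B}.
Enumerate all |A|·|B| = 3·4 = 12 pairs (a, b) and collect distinct sums.
a = 2: 2+-4=-2, 2+-2=0, 2+3=5, 2+5=7
a = 6: 6+-4=2, 6+-2=4, 6+3=9, 6+5=11
a = 8: 8+-4=4, 8+-2=6, 8+3=11, 8+5=13
Collecting distinct sums: A + B = {-2, 0, 2, 4, 5, 6, 7, 9, 11, 13}
|A + B| = 10

A + B = {-2, 0, 2, 4, 5, 6, 7, 9, 11, 13}


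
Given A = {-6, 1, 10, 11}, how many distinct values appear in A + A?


A + A = {a + a' : a, a' ∈ A}; |A| = 4.
General bounds: 2|A| - 1 ≤ |A + A| ≤ |A|(|A|+1)/2, i.e. 7 ≤ |A + A| ≤ 10.
Lower bound 2|A|-1 is attained iff A is an arithmetic progression.
Enumerate sums a + a' for a ≤ a' (symmetric, so this suffices):
a = -6: -6+-6=-12, -6+1=-5, -6+10=4, -6+11=5
a = 1: 1+1=2, 1+10=11, 1+11=12
a = 10: 10+10=20, 10+11=21
a = 11: 11+11=22
Distinct sums: {-12, -5, 2, 4, 5, 11, 12, 20, 21, 22}
|A + A| = 10

|A + A| = 10


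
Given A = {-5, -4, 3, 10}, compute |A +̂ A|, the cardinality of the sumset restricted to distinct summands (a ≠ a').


Restricted sumset: A +̂ A = {a + a' : a ∈ A, a' ∈ A, a ≠ a'}.
Equivalently, take A + A and drop any sum 2a that is achievable ONLY as a + a for a ∈ A (i.e. sums representable only with equal summands).
Enumerate pairs (a, a') with a < a' (symmetric, so each unordered pair gives one sum; this covers all a ≠ a'):
  -5 + -4 = -9
  -5 + 3 = -2
  -5 + 10 = 5
  -4 + 3 = -1
  -4 + 10 = 6
  3 + 10 = 13
Collected distinct sums: {-9, -2, -1, 5, 6, 13}
|A +̂ A| = 6
(Reference bound: |A +̂ A| ≥ 2|A| - 3 for |A| ≥ 2, with |A| = 4 giving ≥ 5.)

|A +̂ A| = 6


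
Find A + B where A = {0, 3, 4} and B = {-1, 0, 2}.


A + B = {a + b : a ∈ A, b ∈ B}.
Enumerate all |A|·|B| = 3·3 = 9 pairs (a, b) and collect distinct sums.
a = 0: 0+-1=-1, 0+0=0, 0+2=2
a = 3: 3+-1=2, 3+0=3, 3+2=5
a = 4: 4+-1=3, 4+0=4, 4+2=6
Collecting distinct sums: A + B = {-1, 0, 2, 3, 4, 5, 6}
|A + B| = 7

A + B = {-1, 0, 2, 3, 4, 5, 6}


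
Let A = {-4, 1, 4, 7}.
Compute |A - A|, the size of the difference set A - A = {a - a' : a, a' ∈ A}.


A - A = {a - a' : a, a' ∈ A}; |A| = 4.
Bounds: 2|A|-1 ≤ |A - A| ≤ |A|² - |A| + 1, i.e. 7 ≤ |A - A| ≤ 13.
Note: 0 ∈ A - A always (from a - a). The set is symmetric: if d ∈ A - A then -d ∈ A - A.
Enumerate nonzero differences d = a - a' with a > a' (then include -d):
Positive differences: {3, 5, 6, 8, 11}
Full difference set: {0} ∪ (positive diffs) ∪ (negative diffs).
|A - A| = 1 + 2·5 = 11 (matches direct enumeration: 11).

|A - A| = 11


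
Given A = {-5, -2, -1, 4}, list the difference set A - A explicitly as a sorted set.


A - A = {a - a' : a, a' ∈ A}.
Compute a - a' for each ordered pair (a, a'):
a = -5: -5--5=0, -5--2=-3, -5--1=-4, -5-4=-9
a = -2: -2--5=3, -2--2=0, -2--1=-1, -2-4=-6
a = -1: -1--5=4, -1--2=1, -1--1=0, -1-4=-5
a = 4: 4--5=9, 4--2=6, 4--1=5, 4-4=0
Collecting distinct values (and noting 0 appears from a-a):
A - A = {-9, -6, -5, -4, -3, -1, 0, 1, 3, 4, 5, 6, 9}
|A - A| = 13

A - A = {-9, -6, -5, -4, -3, -1, 0, 1, 3, 4, 5, 6, 9}


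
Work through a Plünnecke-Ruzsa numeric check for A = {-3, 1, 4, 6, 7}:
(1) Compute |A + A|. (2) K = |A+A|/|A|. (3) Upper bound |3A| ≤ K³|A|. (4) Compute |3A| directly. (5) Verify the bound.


|A| = 5.
Step 1: Compute A + A by enumerating all 25 pairs.
A + A = {-6, -2, 1, 2, 3, 4, 5, 7, 8, 10, 11, 12, 13, 14}, so |A + A| = 14.
Step 2: Doubling constant K = |A + A|/|A| = 14/5 = 14/5 ≈ 2.8000.
Step 3: Plünnecke-Ruzsa gives |3A| ≤ K³·|A| = (2.8000)³ · 5 ≈ 109.7600.
Step 4: Compute 3A = A + A + A directly by enumerating all triples (a,b,c) ∈ A³; |3A| = 26.
Step 5: Check 26 ≤ 109.7600? Yes ✓.

K = 14/5, Plünnecke-Ruzsa bound K³|A| ≈ 109.7600, |3A| = 26, inequality holds.


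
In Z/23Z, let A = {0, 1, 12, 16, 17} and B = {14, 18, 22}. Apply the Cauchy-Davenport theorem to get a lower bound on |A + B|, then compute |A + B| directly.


Cauchy-Davenport: |A + B| ≥ min(p, |A| + |B| - 1) for A, B nonempty in Z/pZ.
|A| = 5, |B| = 3, p = 23.
CD lower bound = min(23, 5 + 3 - 1) = min(23, 7) = 7.
Compute A + B mod 23 directly:
a = 0: 0+14=14, 0+18=18, 0+22=22
a = 1: 1+14=15, 1+18=19, 1+22=0
a = 12: 12+14=3, 12+18=7, 12+22=11
a = 16: 16+14=7, 16+18=11, 16+22=15
a = 17: 17+14=8, 17+18=12, 17+22=16
A + B = {0, 3, 7, 8, 11, 12, 14, 15, 16, 18, 19, 22}, so |A + B| = 12.
Verify: 12 ≥ 7? Yes ✓.

CD lower bound = 7, actual |A + B| = 12.


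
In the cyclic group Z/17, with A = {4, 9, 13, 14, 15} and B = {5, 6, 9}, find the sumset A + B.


Work in Z/17Z: reduce every sum a + b modulo 17.
Enumerate all 15 pairs:
a = 4: 4+5=9, 4+6=10, 4+9=13
a = 9: 9+5=14, 9+6=15, 9+9=1
a = 13: 13+5=1, 13+6=2, 13+9=5
a = 14: 14+5=2, 14+6=3, 14+9=6
a = 15: 15+5=3, 15+6=4, 15+9=7
Distinct residues collected: {1, 2, 3, 4, 5, 6, 7, 9, 10, 13, 14, 15}
|A + B| = 12 (out of 17 total residues).

A + B = {1, 2, 3, 4, 5, 6, 7, 9, 10, 13, 14, 15}


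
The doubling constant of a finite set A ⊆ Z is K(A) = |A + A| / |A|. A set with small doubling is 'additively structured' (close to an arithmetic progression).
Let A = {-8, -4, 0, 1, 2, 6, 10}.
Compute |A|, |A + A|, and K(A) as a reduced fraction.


|A| = 7.
Compute A + A by enumerating all 49 pairs.
A + A = {-16, -12, -8, -7, -6, -4, -3, -2, 0, 1, 2, 3, 4, 6, 7, 8, 10, 11, 12, 16, 20}, so |A + A| = 21.
K = |A + A| / |A| = 21/7 = 3/1 ≈ 3.0000.
Reference: AP of size 7 gives K = 13/7 ≈ 1.8571; a fully generic set of size 7 gives K ≈ 4.0000.

|A| = 7, |A + A| = 21, K = 21/7 = 3/1.


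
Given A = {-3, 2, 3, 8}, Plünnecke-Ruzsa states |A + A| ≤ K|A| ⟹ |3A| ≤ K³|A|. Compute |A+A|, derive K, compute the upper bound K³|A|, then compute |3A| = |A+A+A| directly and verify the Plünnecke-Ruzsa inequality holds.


|A| = 4.
Step 1: Compute A + A by enumerating all 16 pairs.
A + A = {-6, -1, 0, 4, 5, 6, 10, 11, 16}, so |A + A| = 9.
Step 2: Doubling constant K = |A + A|/|A| = 9/4 = 9/4 ≈ 2.2500.
Step 3: Plünnecke-Ruzsa gives |3A| ≤ K³·|A| = (2.2500)³ · 4 ≈ 45.5625.
Step 4: Compute 3A = A + A + A directly by enumerating all triples (a,b,c) ∈ A³; |3A| = 16.
Step 5: Check 16 ≤ 45.5625? Yes ✓.

K = 9/4, Plünnecke-Ruzsa bound K³|A| ≈ 45.5625, |3A| = 16, inequality holds.


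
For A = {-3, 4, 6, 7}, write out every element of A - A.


A - A = {a - a' : a, a' ∈ A}.
Compute a - a' for each ordered pair (a, a'):
a = -3: -3--3=0, -3-4=-7, -3-6=-9, -3-7=-10
a = 4: 4--3=7, 4-4=0, 4-6=-2, 4-7=-3
a = 6: 6--3=9, 6-4=2, 6-6=0, 6-7=-1
a = 7: 7--3=10, 7-4=3, 7-6=1, 7-7=0
Collecting distinct values (and noting 0 appears from a-a):
A - A = {-10, -9, -7, -3, -2, -1, 0, 1, 2, 3, 7, 9, 10}
|A - A| = 13

A - A = {-10, -9, -7, -3, -2, -1, 0, 1, 2, 3, 7, 9, 10}


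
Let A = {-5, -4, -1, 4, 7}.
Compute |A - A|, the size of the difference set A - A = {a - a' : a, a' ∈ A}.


A - A = {a - a' : a, a' ∈ A}; |A| = 5.
Bounds: 2|A|-1 ≤ |A - A| ≤ |A|² - |A| + 1, i.e. 9 ≤ |A - A| ≤ 21.
Note: 0 ∈ A - A always (from a - a). The set is symmetric: if d ∈ A - A then -d ∈ A - A.
Enumerate nonzero differences d = a - a' with a > a' (then include -d):
Positive differences: {1, 3, 4, 5, 8, 9, 11, 12}
Full difference set: {0} ∪ (positive diffs) ∪ (negative diffs).
|A - A| = 1 + 2·8 = 17 (matches direct enumeration: 17).

|A - A| = 17


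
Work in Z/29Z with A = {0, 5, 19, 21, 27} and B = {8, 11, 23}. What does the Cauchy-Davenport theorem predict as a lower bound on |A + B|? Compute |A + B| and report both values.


Cauchy-Davenport: |A + B| ≥ min(p, |A| + |B| - 1) for A, B nonempty in Z/pZ.
|A| = 5, |B| = 3, p = 29.
CD lower bound = min(29, 5 + 3 - 1) = min(29, 7) = 7.
Compute A + B mod 29 directly:
a = 0: 0+8=8, 0+11=11, 0+23=23
a = 5: 5+8=13, 5+11=16, 5+23=28
a = 19: 19+8=27, 19+11=1, 19+23=13
a = 21: 21+8=0, 21+11=3, 21+23=15
a = 27: 27+8=6, 27+11=9, 27+23=21
A + B = {0, 1, 3, 6, 8, 9, 11, 13, 15, 16, 21, 23, 27, 28}, so |A + B| = 14.
Verify: 14 ≥ 7? Yes ✓.

CD lower bound = 7, actual |A + B| = 14.


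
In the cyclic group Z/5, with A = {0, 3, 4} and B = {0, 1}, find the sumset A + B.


Work in Z/5Z: reduce every sum a + b modulo 5.
Enumerate all 6 pairs:
a = 0: 0+0=0, 0+1=1
a = 3: 3+0=3, 3+1=4
a = 4: 4+0=4, 4+1=0
Distinct residues collected: {0, 1, 3, 4}
|A + B| = 4 (out of 5 total residues).

A + B = {0, 1, 3, 4}


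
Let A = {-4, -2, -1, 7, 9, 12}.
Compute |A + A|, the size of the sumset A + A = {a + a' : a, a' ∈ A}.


A + A = {a + a' : a, a' ∈ A}; |A| = 6.
General bounds: 2|A| - 1 ≤ |A + A| ≤ |A|(|A|+1)/2, i.e. 11 ≤ |A + A| ≤ 21.
Lower bound 2|A|-1 is attained iff A is an arithmetic progression.
Enumerate sums a + a' for a ≤ a' (symmetric, so this suffices):
a = -4: -4+-4=-8, -4+-2=-6, -4+-1=-5, -4+7=3, -4+9=5, -4+12=8
a = -2: -2+-2=-4, -2+-1=-3, -2+7=5, -2+9=7, -2+12=10
a = -1: -1+-1=-2, -1+7=6, -1+9=8, -1+12=11
a = 7: 7+7=14, 7+9=16, 7+12=19
a = 9: 9+9=18, 9+12=21
a = 12: 12+12=24
Distinct sums: {-8, -6, -5, -4, -3, -2, 3, 5, 6, 7, 8, 10, 11, 14, 16, 18, 19, 21, 24}
|A + A| = 19

|A + A| = 19


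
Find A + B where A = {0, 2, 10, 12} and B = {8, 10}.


A + B = {a + b : a ∈ A, b ∈ B}.
Enumerate all |A|·|B| = 4·2 = 8 pairs (a, b) and collect distinct sums.
a = 0: 0+8=8, 0+10=10
a = 2: 2+8=10, 2+10=12
a = 10: 10+8=18, 10+10=20
a = 12: 12+8=20, 12+10=22
Collecting distinct sums: A + B = {8, 10, 12, 18, 20, 22}
|A + B| = 6

A + B = {8, 10, 12, 18, 20, 22}


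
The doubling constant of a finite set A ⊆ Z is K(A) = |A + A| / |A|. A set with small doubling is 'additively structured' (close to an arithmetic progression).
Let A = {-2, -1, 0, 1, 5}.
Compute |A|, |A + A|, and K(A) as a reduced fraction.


|A| = 5.
Compute A + A by enumerating all 25 pairs.
A + A = {-4, -3, -2, -1, 0, 1, 2, 3, 4, 5, 6, 10}, so |A + A| = 12.
K = |A + A| / |A| = 12/5 (already in lowest terms) ≈ 2.4000.
Reference: AP of size 5 gives K = 9/5 ≈ 1.8000; a fully generic set of size 5 gives K ≈ 3.0000.

|A| = 5, |A + A| = 12, K = 12/5.


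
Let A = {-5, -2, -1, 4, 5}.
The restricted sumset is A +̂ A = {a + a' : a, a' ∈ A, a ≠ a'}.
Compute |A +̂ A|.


Restricted sumset: A +̂ A = {a + a' : a ∈ A, a' ∈ A, a ≠ a'}.
Equivalently, take A + A and drop any sum 2a that is achievable ONLY as a + a for a ∈ A (i.e. sums representable only with equal summands).
Enumerate pairs (a, a') with a < a' (symmetric, so each unordered pair gives one sum; this covers all a ≠ a'):
  -5 + -2 = -7
  -5 + -1 = -6
  -5 + 4 = -1
  -5 + 5 = 0
  -2 + -1 = -3
  -2 + 4 = 2
  -2 + 5 = 3
  -1 + 4 = 3
  -1 + 5 = 4
  4 + 5 = 9
Collected distinct sums: {-7, -6, -3, -1, 0, 2, 3, 4, 9}
|A +̂ A| = 9
(Reference bound: |A +̂ A| ≥ 2|A| - 3 for |A| ≥ 2, with |A| = 5 giving ≥ 7.)

|A +̂ A| = 9


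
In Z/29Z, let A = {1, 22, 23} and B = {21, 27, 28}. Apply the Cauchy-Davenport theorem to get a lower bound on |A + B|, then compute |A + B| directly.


Cauchy-Davenport: |A + B| ≥ min(p, |A| + |B| - 1) for A, B nonempty in Z/pZ.
|A| = 3, |B| = 3, p = 29.
CD lower bound = min(29, 3 + 3 - 1) = min(29, 5) = 5.
Compute A + B mod 29 directly:
a = 1: 1+21=22, 1+27=28, 1+28=0
a = 22: 22+21=14, 22+27=20, 22+28=21
a = 23: 23+21=15, 23+27=21, 23+28=22
A + B = {0, 14, 15, 20, 21, 22, 28}, so |A + B| = 7.
Verify: 7 ≥ 5? Yes ✓.

CD lower bound = 5, actual |A + B| = 7.


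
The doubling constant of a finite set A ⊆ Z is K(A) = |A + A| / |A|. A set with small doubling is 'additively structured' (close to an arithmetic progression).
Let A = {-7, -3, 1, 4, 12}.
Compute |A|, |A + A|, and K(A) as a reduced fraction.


|A| = 5.
Compute A + A by enumerating all 25 pairs.
A + A = {-14, -10, -6, -3, -2, 1, 2, 5, 8, 9, 13, 16, 24}, so |A + A| = 13.
K = |A + A| / |A| = 13/5 (already in lowest terms) ≈ 2.6000.
Reference: AP of size 5 gives K = 9/5 ≈ 1.8000; a fully generic set of size 5 gives K ≈ 3.0000.

|A| = 5, |A + A| = 13, K = 13/5.


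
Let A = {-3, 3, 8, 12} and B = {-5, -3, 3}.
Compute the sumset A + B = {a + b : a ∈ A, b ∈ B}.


A + B = {a + b : a ∈ A, b ∈ B}.
Enumerate all |A|·|B| = 4·3 = 12 pairs (a, b) and collect distinct sums.
a = -3: -3+-5=-8, -3+-3=-6, -3+3=0
a = 3: 3+-5=-2, 3+-3=0, 3+3=6
a = 8: 8+-5=3, 8+-3=5, 8+3=11
a = 12: 12+-5=7, 12+-3=9, 12+3=15
Collecting distinct sums: A + B = {-8, -6, -2, 0, 3, 5, 6, 7, 9, 11, 15}
|A + B| = 11

A + B = {-8, -6, -2, 0, 3, 5, 6, 7, 9, 11, 15}


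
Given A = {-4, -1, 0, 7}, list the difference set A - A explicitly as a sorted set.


A - A = {a - a' : a, a' ∈ A}.
Compute a - a' for each ordered pair (a, a'):
a = -4: -4--4=0, -4--1=-3, -4-0=-4, -4-7=-11
a = -1: -1--4=3, -1--1=0, -1-0=-1, -1-7=-8
a = 0: 0--4=4, 0--1=1, 0-0=0, 0-7=-7
a = 7: 7--4=11, 7--1=8, 7-0=7, 7-7=0
Collecting distinct values (and noting 0 appears from a-a):
A - A = {-11, -8, -7, -4, -3, -1, 0, 1, 3, 4, 7, 8, 11}
|A - A| = 13

A - A = {-11, -8, -7, -4, -3, -1, 0, 1, 3, 4, 7, 8, 11}


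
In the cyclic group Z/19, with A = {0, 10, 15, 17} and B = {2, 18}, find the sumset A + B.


Work in Z/19Z: reduce every sum a + b modulo 19.
Enumerate all 8 pairs:
a = 0: 0+2=2, 0+18=18
a = 10: 10+2=12, 10+18=9
a = 15: 15+2=17, 15+18=14
a = 17: 17+2=0, 17+18=16
Distinct residues collected: {0, 2, 9, 12, 14, 16, 17, 18}
|A + B| = 8 (out of 19 total residues).

A + B = {0, 2, 9, 12, 14, 16, 17, 18}


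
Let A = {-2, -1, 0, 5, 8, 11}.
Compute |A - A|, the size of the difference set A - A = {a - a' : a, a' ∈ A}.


A - A = {a - a' : a, a' ∈ A}; |A| = 6.
Bounds: 2|A|-1 ≤ |A - A| ≤ |A|² - |A| + 1, i.e. 11 ≤ |A - A| ≤ 31.
Note: 0 ∈ A - A always (from a - a). The set is symmetric: if d ∈ A - A then -d ∈ A - A.
Enumerate nonzero differences d = a - a' with a > a' (then include -d):
Positive differences: {1, 2, 3, 5, 6, 7, 8, 9, 10, 11, 12, 13}
Full difference set: {0} ∪ (positive diffs) ∪ (negative diffs).
|A - A| = 1 + 2·12 = 25 (matches direct enumeration: 25).

|A - A| = 25


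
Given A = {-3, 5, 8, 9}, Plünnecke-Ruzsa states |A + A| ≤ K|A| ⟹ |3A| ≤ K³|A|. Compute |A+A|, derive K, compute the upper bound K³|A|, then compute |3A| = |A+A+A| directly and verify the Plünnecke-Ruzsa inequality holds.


|A| = 4.
Step 1: Compute A + A by enumerating all 16 pairs.
A + A = {-6, 2, 5, 6, 10, 13, 14, 16, 17, 18}, so |A + A| = 10.
Step 2: Doubling constant K = |A + A|/|A| = 10/4 = 10/4 ≈ 2.5000.
Step 3: Plünnecke-Ruzsa gives |3A| ≤ K³·|A| = (2.5000)³ · 4 ≈ 62.5000.
Step 4: Compute 3A = A + A + A directly by enumerating all triples (a,b,c) ∈ A³; |3A| = 19.
Step 5: Check 19 ≤ 62.5000? Yes ✓.

K = 10/4, Plünnecke-Ruzsa bound K³|A| ≈ 62.5000, |3A| = 19, inequality holds.


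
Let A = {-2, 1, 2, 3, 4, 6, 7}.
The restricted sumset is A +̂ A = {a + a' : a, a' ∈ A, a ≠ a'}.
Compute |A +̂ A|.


Restricted sumset: A +̂ A = {a + a' : a ∈ A, a' ∈ A, a ≠ a'}.
Equivalently, take A + A and drop any sum 2a that is achievable ONLY as a + a for a ∈ A (i.e. sums representable only with equal summands).
Enumerate pairs (a, a') with a < a' (symmetric, so each unordered pair gives one sum; this covers all a ≠ a'):
  -2 + 1 = -1
  -2 + 2 = 0
  -2 + 3 = 1
  -2 + 4 = 2
  -2 + 6 = 4
  -2 + 7 = 5
  1 + 2 = 3
  1 + 3 = 4
  1 + 4 = 5
  1 + 6 = 7
  1 + 7 = 8
  2 + 3 = 5
  2 + 4 = 6
  2 + 6 = 8
  2 + 7 = 9
  3 + 4 = 7
  3 + 6 = 9
  3 + 7 = 10
  4 + 6 = 10
  4 + 7 = 11
  6 + 7 = 13
Collected distinct sums: {-1, 0, 1, 2, 3, 4, 5, 6, 7, 8, 9, 10, 11, 13}
|A +̂ A| = 14
(Reference bound: |A +̂ A| ≥ 2|A| - 3 for |A| ≥ 2, with |A| = 7 giving ≥ 11.)

|A +̂ A| = 14


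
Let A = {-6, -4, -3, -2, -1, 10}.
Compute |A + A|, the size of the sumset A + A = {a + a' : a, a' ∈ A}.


A + A = {a + a' : a, a' ∈ A}; |A| = 6.
General bounds: 2|A| - 1 ≤ |A + A| ≤ |A|(|A|+1)/2, i.e. 11 ≤ |A + A| ≤ 21.
Lower bound 2|A|-1 is attained iff A is an arithmetic progression.
Enumerate sums a + a' for a ≤ a' (symmetric, so this suffices):
a = -6: -6+-6=-12, -6+-4=-10, -6+-3=-9, -6+-2=-8, -6+-1=-7, -6+10=4
a = -4: -4+-4=-8, -4+-3=-7, -4+-2=-6, -4+-1=-5, -4+10=6
a = -3: -3+-3=-6, -3+-2=-5, -3+-1=-4, -3+10=7
a = -2: -2+-2=-4, -2+-1=-3, -2+10=8
a = -1: -1+-1=-2, -1+10=9
a = 10: 10+10=20
Distinct sums: {-12, -10, -9, -8, -7, -6, -5, -4, -3, -2, 4, 6, 7, 8, 9, 20}
|A + A| = 16

|A + A| = 16


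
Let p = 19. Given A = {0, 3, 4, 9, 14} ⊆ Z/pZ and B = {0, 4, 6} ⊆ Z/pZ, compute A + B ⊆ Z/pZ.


Work in Z/19Z: reduce every sum a + b modulo 19.
Enumerate all 15 pairs:
a = 0: 0+0=0, 0+4=4, 0+6=6
a = 3: 3+0=3, 3+4=7, 3+6=9
a = 4: 4+0=4, 4+4=8, 4+6=10
a = 9: 9+0=9, 9+4=13, 9+6=15
a = 14: 14+0=14, 14+4=18, 14+6=1
Distinct residues collected: {0, 1, 3, 4, 6, 7, 8, 9, 10, 13, 14, 15, 18}
|A + B| = 13 (out of 19 total residues).

A + B = {0, 1, 3, 4, 6, 7, 8, 9, 10, 13, 14, 15, 18}


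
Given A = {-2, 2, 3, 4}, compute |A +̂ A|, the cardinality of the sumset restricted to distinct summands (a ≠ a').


Restricted sumset: A +̂ A = {a + a' : a ∈ A, a' ∈ A, a ≠ a'}.
Equivalently, take A + A and drop any sum 2a that is achievable ONLY as a + a for a ∈ A (i.e. sums representable only with equal summands).
Enumerate pairs (a, a') with a < a' (symmetric, so each unordered pair gives one sum; this covers all a ≠ a'):
  -2 + 2 = 0
  -2 + 3 = 1
  -2 + 4 = 2
  2 + 3 = 5
  2 + 4 = 6
  3 + 4 = 7
Collected distinct sums: {0, 1, 2, 5, 6, 7}
|A +̂ A| = 6
(Reference bound: |A +̂ A| ≥ 2|A| - 3 for |A| ≥ 2, with |A| = 4 giving ≥ 5.)

|A +̂ A| = 6


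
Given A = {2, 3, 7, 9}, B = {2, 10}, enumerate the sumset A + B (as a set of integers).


A + B = {a + b : a ∈ A, b ∈ B}.
Enumerate all |A|·|B| = 4·2 = 8 pairs (a, b) and collect distinct sums.
a = 2: 2+2=4, 2+10=12
a = 3: 3+2=5, 3+10=13
a = 7: 7+2=9, 7+10=17
a = 9: 9+2=11, 9+10=19
Collecting distinct sums: A + B = {4, 5, 9, 11, 12, 13, 17, 19}
|A + B| = 8

A + B = {4, 5, 9, 11, 12, 13, 17, 19}


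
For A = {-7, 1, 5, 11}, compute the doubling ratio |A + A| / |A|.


|A| = 4.
Compute A + A by enumerating all 16 pairs.
A + A = {-14, -6, -2, 2, 4, 6, 10, 12, 16, 22}, so |A + A| = 10.
K = |A + A| / |A| = 10/4 = 5/2 ≈ 2.5000.
Reference: AP of size 4 gives K = 7/4 ≈ 1.7500; a fully generic set of size 4 gives K ≈ 2.5000.

|A| = 4, |A + A| = 10, K = 10/4 = 5/2.


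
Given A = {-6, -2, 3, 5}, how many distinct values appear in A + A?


A + A = {a + a' : a, a' ∈ A}; |A| = 4.
General bounds: 2|A| - 1 ≤ |A + A| ≤ |A|(|A|+1)/2, i.e. 7 ≤ |A + A| ≤ 10.
Lower bound 2|A|-1 is attained iff A is an arithmetic progression.
Enumerate sums a + a' for a ≤ a' (symmetric, so this suffices):
a = -6: -6+-6=-12, -6+-2=-8, -6+3=-3, -6+5=-1
a = -2: -2+-2=-4, -2+3=1, -2+5=3
a = 3: 3+3=6, 3+5=8
a = 5: 5+5=10
Distinct sums: {-12, -8, -4, -3, -1, 1, 3, 6, 8, 10}
|A + A| = 10

|A + A| = 10


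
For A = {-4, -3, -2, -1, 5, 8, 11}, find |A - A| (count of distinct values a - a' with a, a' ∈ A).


A - A = {a - a' : a, a' ∈ A}; |A| = 7.
Bounds: 2|A|-1 ≤ |A - A| ≤ |A|² - |A| + 1, i.e. 13 ≤ |A - A| ≤ 43.
Note: 0 ∈ A - A always (from a - a). The set is symmetric: if d ∈ A - A then -d ∈ A - A.
Enumerate nonzero differences d = a - a' with a > a' (then include -d):
Positive differences: {1, 2, 3, 6, 7, 8, 9, 10, 11, 12, 13, 14, 15}
Full difference set: {0} ∪ (positive diffs) ∪ (negative diffs).
|A - A| = 1 + 2·13 = 27 (matches direct enumeration: 27).

|A - A| = 27


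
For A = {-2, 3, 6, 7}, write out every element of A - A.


A - A = {a - a' : a, a' ∈ A}.
Compute a - a' for each ordered pair (a, a'):
a = -2: -2--2=0, -2-3=-5, -2-6=-8, -2-7=-9
a = 3: 3--2=5, 3-3=0, 3-6=-3, 3-7=-4
a = 6: 6--2=8, 6-3=3, 6-6=0, 6-7=-1
a = 7: 7--2=9, 7-3=4, 7-6=1, 7-7=0
Collecting distinct values (and noting 0 appears from a-a):
A - A = {-9, -8, -5, -4, -3, -1, 0, 1, 3, 4, 5, 8, 9}
|A - A| = 13

A - A = {-9, -8, -5, -4, -3, -1, 0, 1, 3, 4, 5, 8, 9}


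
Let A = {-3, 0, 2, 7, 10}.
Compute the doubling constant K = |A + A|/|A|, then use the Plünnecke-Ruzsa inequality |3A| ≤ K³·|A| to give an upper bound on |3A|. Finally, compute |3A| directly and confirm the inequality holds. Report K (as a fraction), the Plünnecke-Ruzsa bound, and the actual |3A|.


|A| = 5.
Step 1: Compute A + A by enumerating all 25 pairs.
A + A = {-6, -3, -1, 0, 2, 4, 7, 9, 10, 12, 14, 17, 20}, so |A + A| = 13.
Step 2: Doubling constant K = |A + A|/|A| = 13/5 = 13/5 ≈ 2.6000.
Step 3: Plünnecke-Ruzsa gives |3A| ≤ K³·|A| = (2.6000)³ · 5 ≈ 87.8800.
Step 4: Compute 3A = A + A + A directly by enumerating all triples (a,b,c) ∈ A³; |3A| = 25.
Step 5: Check 25 ≤ 87.8800? Yes ✓.

K = 13/5, Plünnecke-Ruzsa bound K³|A| ≈ 87.8800, |3A| = 25, inequality holds.


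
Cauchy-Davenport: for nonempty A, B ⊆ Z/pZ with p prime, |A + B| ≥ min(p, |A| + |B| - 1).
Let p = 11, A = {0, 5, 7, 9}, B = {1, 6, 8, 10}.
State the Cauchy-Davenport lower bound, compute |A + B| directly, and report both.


Cauchy-Davenport: |A + B| ≥ min(p, |A| + |B| - 1) for A, B nonempty in Z/pZ.
|A| = 4, |B| = 4, p = 11.
CD lower bound = min(11, 4 + 4 - 1) = min(11, 7) = 7.
Compute A + B mod 11 directly:
a = 0: 0+1=1, 0+6=6, 0+8=8, 0+10=10
a = 5: 5+1=6, 5+6=0, 5+8=2, 5+10=4
a = 7: 7+1=8, 7+6=2, 7+8=4, 7+10=6
a = 9: 9+1=10, 9+6=4, 9+8=6, 9+10=8
A + B = {0, 1, 2, 4, 6, 8, 10}, so |A + B| = 7.
Verify: 7 ≥ 7? Yes ✓.

CD lower bound = 7, actual |A + B| = 7.


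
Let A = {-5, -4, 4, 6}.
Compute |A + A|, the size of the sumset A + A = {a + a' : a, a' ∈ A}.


A + A = {a + a' : a, a' ∈ A}; |A| = 4.
General bounds: 2|A| - 1 ≤ |A + A| ≤ |A|(|A|+1)/2, i.e. 7 ≤ |A + A| ≤ 10.
Lower bound 2|A|-1 is attained iff A is an arithmetic progression.
Enumerate sums a + a' for a ≤ a' (symmetric, so this suffices):
a = -5: -5+-5=-10, -5+-4=-9, -5+4=-1, -5+6=1
a = -4: -4+-4=-8, -4+4=0, -4+6=2
a = 4: 4+4=8, 4+6=10
a = 6: 6+6=12
Distinct sums: {-10, -9, -8, -1, 0, 1, 2, 8, 10, 12}
|A + A| = 10

|A + A| = 10


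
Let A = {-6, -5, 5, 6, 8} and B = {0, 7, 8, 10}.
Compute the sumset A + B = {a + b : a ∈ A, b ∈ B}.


A + B = {a + b : a ∈ A, b ∈ B}.
Enumerate all |A|·|B| = 5·4 = 20 pairs (a, b) and collect distinct sums.
a = -6: -6+0=-6, -6+7=1, -6+8=2, -6+10=4
a = -5: -5+0=-5, -5+7=2, -5+8=3, -5+10=5
a = 5: 5+0=5, 5+7=12, 5+8=13, 5+10=15
a = 6: 6+0=6, 6+7=13, 6+8=14, 6+10=16
a = 8: 8+0=8, 8+7=15, 8+8=16, 8+10=18
Collecting distinct sums: A + B = {-6, -5, 1, 2, 3, 4, 5, 6, 8, 12, 13, 14, 15, 16, 18}
|A + B| = 15

A + B = {-6, -5, 1, 2, 3, 4, 5, 6, 8, 12, 13, 14, 15, 16, 18}


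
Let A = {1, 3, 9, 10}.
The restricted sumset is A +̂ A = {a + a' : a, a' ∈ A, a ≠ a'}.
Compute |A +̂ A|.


Restricted sumset: A +̂ A = {a + a' : a ∈ A, a' ∈ A, a ≠ a'}.
Equivalently, take A + A and drop any sum 2a that is achievable ONLY as a + a for a ∈ A (i.e. sums representable only with equal summands).
Enumerate pairs (a, a') with a < a' (symmetric, so each unordered pair gives one sum; this covers all a ≠ a'):
  1 + 3 = 4
  1 + 9 = 10
  1 + 10 = 11
  3 + 9 = 12
  3 + 10 = 13
  9 + 10 = 19
Collected distinct sums: {4, 10, 11, 12, 13, 19}
|A +̂ A| = 6
(Reference bound: |A +̂ A| ≥ 2|A| - 3 for |A| ≥ 2, with |A| = 4 giving ≥ 5.)

|A +̂ A| = 6


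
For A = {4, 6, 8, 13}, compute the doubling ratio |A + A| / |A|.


|A| = 4.
Compute A + A by enumerating all 16 pairs.
A + A = {8, 10, 12, 14, 16, 17, 19, 21, 26}, so |A + A| = 9.
K = |A + A| / |A| = 9/4 (already in lowest terms) ≈ 2.2500.
Reference: AP of size 4 gives K = 7/4 ≈ 1.7500; a fully generic set of size 4 gives K ≈ 2.5000.

|A| = 4, |A + A| = 9, K = 9/4.


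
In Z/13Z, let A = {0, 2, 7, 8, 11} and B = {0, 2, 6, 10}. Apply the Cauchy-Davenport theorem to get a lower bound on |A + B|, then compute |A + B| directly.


Cauchy-Davenport: |A + B| ≥ min(p, |A| + |B| - 1) for A, B nonempty in Z/pZ.
|A| = 5, |B| = 4, p = 13.
CD lower bound = min(13, 5 + 4 - 1) = min(13, 8) = 8.
Compute A + B mod 13 directly:
a = 0: 0+0=0, 0+2=2, 0+6=6, 0+10=10
a = 2: 2+0=2, 2+2=4, 2+6=8, 2+10=12
a = 7: 7+0=7, 7+2=9, 7+6=0, 7+10=4
a = 8: 8+0=8, 8+2=10, 8+6=1, 8+10=5
a = 11: 11+0=11, 11+2=0, 11+6=4, 11+10=8
A + B = {0, 1, 2, 4, 5, 6, 7, 8, 9, 10, 11, 12}, so |A + B| = 12.
Verify: 12 ≥ 8? Yes ✓.

CD lower bound = 8, actual |A + B| = 12.


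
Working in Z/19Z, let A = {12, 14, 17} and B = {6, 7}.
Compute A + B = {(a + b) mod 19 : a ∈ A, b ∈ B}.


Work in Z/19Z: reduce every sum a + b modulo 19.
Enumerate all 6 pairs:
a = 12: 12+6=18, 12+7=0
a = 14: 14+6=1, 14+7=2
a = 17: 17+6=4, 17+7=5
Distinct residues collected: {0, 1, 2, 4, 5, 18}
|A + B| = 6 (out of 19 total residues).

A + B = {0, 1, 2, 4, 5, 18}


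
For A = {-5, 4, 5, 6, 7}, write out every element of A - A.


A - A = {a - a' : a, a' ∈ A}.
Compute a - a' for each ordered pair (a, a'):
a = -5: -5--5=0, -5-4=-9, -5-5=-10, -5-6=-11, -5-7=-12
a = 4: 4--5=9, 4-4=0, 4-5=-1, 4-6=-2, 4-7=-3
a = 5: 5--5=10, 5-4=1, 5-5=0, 5-6=-1, 5-7=-2
a = 6: 6--5=11, 6-4=2, 6-5=1, 6-6=0, 6-7=-1
a = 7: 7--5=12, 7-4=3, 7-5=2, 7-6=1, 7-7=0
Collecting distinct values (and noting 0 appears from a-a):
A - A = {-12, -11, -10, -9, -3, -2, -1, 0, 1, 2, 3, 9, 10, 11, 12}
|A - A| = 15

A - A = {-12, -11, -10, -9, -3, -2, -1, 0, 1, 2, 3, 9, 10, 11, 12}


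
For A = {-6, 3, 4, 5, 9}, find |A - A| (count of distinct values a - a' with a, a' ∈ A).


A - A = {a - a' : a, a' ∈ A}; |A| = 5.
Bounds: 2|A|-1 ≤ |A - A| ≤ |A|² - |A| + 1, i.e. 9 ≤ |A - A| ≤ 21.
Note: 0 ∈ A - A always (from a - a). The set is symmetric: if d ∈ A - A then -d ∈ A - A.
Enumerate nonzero differences d = a - a' with a > a' (then include -d):
Positive differences: {1, 2, 4, 5, 6, 9, 10, 11, 15}
Full difference set: {0} ∪ (positive diffs) ∪ (negative diffs).
|A - A| = 1 + 2·9 = 19 (matches direct enumeration: 19).

|A - A| = 19


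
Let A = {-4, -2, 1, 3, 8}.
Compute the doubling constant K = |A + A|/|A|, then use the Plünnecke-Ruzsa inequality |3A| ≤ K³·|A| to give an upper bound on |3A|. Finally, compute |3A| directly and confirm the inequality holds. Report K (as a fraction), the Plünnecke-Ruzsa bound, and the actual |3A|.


|A| = 5.
Step 1: Compute A + A by enumerating all 25 pairs.
A + A = {-8, -6, -4, -3, -1, 1, 2, 4, 6, 9, 11, 16}, so |A + A| = 12.
Step 2: Doubling constant K = |A + A|/|A| = 12/5 = 12/5 ≈ 2.4000.
Step 3: Plünnecke-Ruzsa gives |3A| ≤ K³·|A| = (2.4000)³ · 5 ≈ 69.1200.
Step 4: Compute 3A = A + A + A directly by enumerating all triples (a,b,c) ∈ A³; |3A| = 22.
Step 5: Check 22 ≤ 69.1200? Yes ✓.

K = 12/5, Plünnecke-Ruzsa bound K³|A| ≈ 69.1200, |3A| = 22, inequality holds.


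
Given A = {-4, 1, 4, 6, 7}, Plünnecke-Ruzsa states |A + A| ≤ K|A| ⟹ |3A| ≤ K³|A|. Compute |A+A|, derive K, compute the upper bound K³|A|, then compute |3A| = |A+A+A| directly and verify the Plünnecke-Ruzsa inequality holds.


|A| = 5.
Step 1: Compute A + A by enumerating all 25 pairs.
A + A = {-8, -3, 0, 2, 3, 5, 7, 8, 10, 11, 12, 13, 14}, so |A + A| = 13.
Step 2: Doubling constant K = |A + A|/|A| = 13/5 = 13/5 ≈ 2.6000.
Step 3: Plünnecke-Ruzsa gives |3A| ≤ K³·|A| = (2.6000)³ · 5 ≈ 87.8800.
Step 4: Compute 3A = A + A + A directly by enumerating all triples (a,b,c) ∈ A³; |3A| = 24.
Step 5: Check 24 ≤ 87.8800? Yes ✓.

K = 13/5, Plünnecke-Ruzsa bound K³|A| ≈ 87.8800, |3A| = 24, inequality holds.


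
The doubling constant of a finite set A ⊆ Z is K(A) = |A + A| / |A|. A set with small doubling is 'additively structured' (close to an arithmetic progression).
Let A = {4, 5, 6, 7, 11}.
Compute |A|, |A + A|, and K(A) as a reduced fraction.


|A| = 5.
Compute A + A by enumerating all 25 pairs.
A + A = {8, 9, 10, 11, 12, 13, 14, 15, 16, 17, 18, 22}, so |A + A| = 12.
K = |A + A| / |A| = 12/5 (already in lowest terms) ≈ 2.4000.
Reference: AP of size 5 gives K = 9/5 ≈ 1.8000; a fully generic set of size 5 gives K ≈ 3.0000.

|A| = 5, |A + A| = 12, K = 12/5.


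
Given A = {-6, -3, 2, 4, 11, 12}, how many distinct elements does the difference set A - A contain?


A - A = {a - a' : a, a' ∈ A}; |A| = 6.
Bounds: 2|A|-1 ≤ |A - A| ≤ |A|² - |A| + 1, i.e. 11 ≤ |A - A| ≤ 31.
Note: 0 ∈ A - A always (from a - a). The set is symmetric: if d ∈ A - A then -d ∈ A - A.
Enumerate nonzero differences d = a - a' with a > a' (then include -d):
Positive differences: {1, 2, 3, 5, 7, 8, 9, 10, 14, 15, 17, 18}
Full difference set: {0} ∪ (positive diffs) ∪ (negative diffs).
|A - A| = 1 + 2·12 = 25 (matches direct enumeration: 25).

|A - A| = 25


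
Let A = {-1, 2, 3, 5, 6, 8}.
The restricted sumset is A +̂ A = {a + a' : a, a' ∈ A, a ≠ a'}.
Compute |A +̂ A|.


Restricted sumset: A +̂ A = {a + a' : a ∈ A, a' ∈ A, a ≠ a'}.
Equivalently, take A + A and drop any sum 2a that is achievable ONLY as a + a for a ∈ A (i.e. sums representable only with equal summands).
Enumerate pairs (a, a') with a < a' (symmetric, so each unordered pair gives one sum; this covers all a ≠ a'):
  -1 + 2 = 1
  -1 + 3 = 2
  -1 + 5 = 4
  -1 + 6 = 5
  -1 + 8 = 7
  2 + 3 = 5
  2 + 5 = 7
  2 + 6 = 8
  2 + 8 = 10
  3 + 5 = 8
  3 + 6 = 9
  3 + 8 = 11
  5 + 6 = 11
  5 + 8 = 13
  6 + 8 = 14
Collected distinct sums: {1, 2, 4, 5, 7, 8, 9, 10, 11, 13, 14}
|A +̂ A| = 11
(Reference bound: |A +̂ A| ≥ 2|A| - 3 for |A| ≥ 2, with |A| = 6 giving ≥ 9.)

|A +̂ A| = 11


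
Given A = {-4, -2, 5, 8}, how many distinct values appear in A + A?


A + A = {a + a' : a, a' ∈ A}; |A| = 4.
General bounds: 2|A| - 1 ≤ |A + A| ≤ |A|(|A|+1)/2, i.e. 7 ≤ |A + A| ≤ 10.
Lower bound 2|A|-1 is attained iff A is an arithmetic progression.
Enumerate sums a + a' for a ≤ a' (symmetric, so this suffices):
a = -4: -4+-4=-8, -4+-2=-6, -4+5=1, -4+8=4
a = -2: -2+-2=-4, -2+5=3, -2+8=6
a = 5: 5+5=10, 5+8=13
a = 8: 8+8=16
Distinct sums: {-8, -6, -4, 1, 3, 4, 6, 10, 13, 16}
|A + A| = 10

|A + A| = 10


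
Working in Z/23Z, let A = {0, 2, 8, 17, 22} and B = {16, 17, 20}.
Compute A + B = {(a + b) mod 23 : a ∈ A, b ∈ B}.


Work in Z/23Z: reduce every sum a + b modulo 23.
Enumerate all 15 pairs:
a = 0: 0+16=16, 0+17=17, 0+20=20
a = 2: 2+16=18, 2+17=19, 2+20=22
a = 8: 8+16=1, 8+17=2, 8+20=5
a = 17: 17+16=10, 17+17=11, 17+20=14
a = 22: 22+16=15, 22+17=16, 22+20=19
Distinct residues collected: {1, 2, 5, 10, 11, 14, 15, 16, 17, 18, 19, 20, 22}
|A + B| = 13 (out of 23 total residues).

A + B = {1, 2, 5, 10, 11, 14, 15, 16, 17, 18, 19, 20, 22}


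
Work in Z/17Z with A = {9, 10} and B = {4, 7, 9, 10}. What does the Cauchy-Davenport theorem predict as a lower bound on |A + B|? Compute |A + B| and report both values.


Cauchy-Davenport: |A + B| ≥ min(p, |A| + |B| - 1) for A, B nonempty in Z/pZ.
|A| = 2, |B| = 4, p = 17.
CD lower bound = min(17, 2 + 4 - 1) = min(17, 5) = 5.
Compute A + B mod 17 directly:
a = 9: 9+4=13, 9+7=16, 9+9=1, 9+10=2
a = 10: 10+4=14, 10+7=0, 10+9=2, 10+10=3
A + B = {0, 1, 2, 3, 13, 14, 16}, so |A + B| = 7.
Verify: 7 ≥ 5? Yes ✓.

CD lower bound = 5, actual |A + B| = 7.


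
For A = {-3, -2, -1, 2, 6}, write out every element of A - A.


A - A = {a - a' : a, a' ∈ A}.
Compute a - a' for each ordered pair (a, a'):
a = -3: -3--3=0, -3--2=-1, -3--1=-2, -3-2=-5, -3-6=-9
a = -2: -2--3=1, -2--2=0, -2--1=-1, -2-2=-4, -2-6=-8
a = -1: -1--3=2, -1--2=1, -1--1=0, -1-2=-3, -1-6=-7
a = 2: 2--3=5, 2--2=4, 2--1=3, 2-2=0, 2-6=-4
a = 6: 6--3=9, 6--2=8, 6--1=7, 6-2=4, 6-6=0
Collecting distinct values (and noting 0 appears from a-a):
A - A = {-9, -8, -7, -5, -4, -3, -2, -1, 0, 1, 2, 3, 4, 5, 7, 8, 9}
|A - A| = 17

A - A = {-9, -8, -7, -5, -4, -3, -2, -1, 0, 1, 2, 3, 4, 5, 7, 8, 9}


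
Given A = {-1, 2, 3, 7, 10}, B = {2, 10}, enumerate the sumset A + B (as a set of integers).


A + B = {a + b : a ∈ A, b ∈ B}.
Enumerate all |A|·|B| = 5·2 = 10 pairs (a, b) and collect distinct sums.
a = -1: -1+2=1, -1+10=9
a = 2: 2+2=4, 2+10=12
a = 3: 3+2=5, 3+10=13
a = 7: 7+2=9, 7+10=17
a = 10: 10+2=12, 10+10=20
Collecting distinct sums: A + B = {1, 4, 5, 9, 12, 13, 17, 20}
|A + B| = 8

A + B = {1, 4, 5, 9, 12, 13, 17, 20}


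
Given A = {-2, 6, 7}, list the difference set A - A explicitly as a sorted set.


A - A = {a - a' : a, a' ∈ A}.
Compute a - a' for each ordered pair (a, a'):
a = -2: -2--2=0, -2-6=-8, -2-7=-9
a = 6: 6--2=8, 6-6=0, 6-7=-1
a = 7: 7--2=9, 7-6=1, 7-7=0
Collecting distinct values (and noting 0 appears from a-a):
A - A = {-9, -8, -1, 0, 1, 8, 9}
|A - A| = 7

A - A = {-9, -8, -1, 0, 1, 8, 9}


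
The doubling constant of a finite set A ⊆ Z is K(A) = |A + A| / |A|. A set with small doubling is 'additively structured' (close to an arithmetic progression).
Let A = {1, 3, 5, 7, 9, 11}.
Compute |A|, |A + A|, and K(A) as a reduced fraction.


|A| = 6.
Compute A + A by enumerating all 36 pairs.
A + A = {2, 4, 6, 8, 10, 12, 14, 16, 18, 20, 22}, so |A + A| = 11.
K = |A + A| / |A| = 11/6 (already in lowest terms) ≈ 1.8333.
Reference: AP of size 6 gives K = 11/6 ≈ 1.8333; a fully generic set of size 6 gives K ≈ 3.5000.

|A| = 6, |A + A| = 11, K = 11/6.


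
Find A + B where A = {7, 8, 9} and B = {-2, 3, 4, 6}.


A + B = {a + b : a ∈ A, b ∈ B}.
Enumerate all |A|·|B| = 3·4 = 12 pairs (a, b) and collect distinct sums.
a = 7: 7+-2=5, 7+3=10, 7+4=11, 7+6=13
a = 8: 8+-2=6, 8+3=11, 8+4=12, 8+6=14
a = 9: 9+-2=7, 9+3=12, 9+4=13, 9+6=15
Collecting distinct sums: A + B = {5, 6, 7, 10, 11, 12, 13, 14, 15}
|A + B| = 9

A + B = {5, 6, 7, 10, 11, 12, 13, 14, 15}


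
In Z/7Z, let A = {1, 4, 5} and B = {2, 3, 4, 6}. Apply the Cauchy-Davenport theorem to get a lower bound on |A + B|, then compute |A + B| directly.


Cauchy-Davenport: |A + B| ≥ min(p, |A| + |B| - 1) for A, B nonempty in Z/pZ.
|A| = 3, |B| = 4, p = 7.
CD lower bound = min(7, 3 + 4 - 1) = min(7, 6) = 6.
Compute A + B mod 7 directly:
a = 1: 1+2=3, 1+3=4, 1+4=5, 1+6=0
a = 4: 4+2=6, 4+3=0, 4+4=1, 4+6=3
a = 5: 5+2=0, 5+3=1, 5+4=2, 5+6=4
A + B = {0, 1, 2, 3, 4, 5, 6}, so |A + B| = 7.
Verify: 7 ≥ 6? Yes ✓.

CD lower bound = 6, actual |A + B| = 7.


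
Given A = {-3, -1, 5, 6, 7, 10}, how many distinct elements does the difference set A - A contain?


A - A = {a - a' : a, a' ∈ A}; |A| = 6.
Bounds: 2|A|-1 ≤ |A - A| ≤ |A|² - |A| + 1, i.e. 11 ≤ |A - A| ≤ 31.
Note: 0 ∈ A - A always (from a - a). The set is symmetric: if d ∈ A - A then -d ∈ A - A.
Enumerate nonzero differences d = a - a' with a > a' (then include -d):
Positive differences: {1, 2, 3, 4, 5, 6, 7, 8, 9, 10, 11, 13}
Full difference set: {0} ∪ (positive diffs) ∪ (negative diffs).
|A - A| = 1 + 2·12 = 25 (matches direct enumeration: 25).

|A - A| = 25


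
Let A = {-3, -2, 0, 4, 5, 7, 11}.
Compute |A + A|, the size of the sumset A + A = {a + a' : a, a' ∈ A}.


A + A = {a + a' : a, a' ∈ A}; |A| = 7.
General bounds: 2|A| - 1 ≤ |A + A| ≤ |A|(|A|+1)/2, i.e. 13 ≤ |A + A| ≤ 28.
Lower bound 2|A|-1 is attained iff A is an arithmetic progression.
Enumerate sums a + a' for a ≤ a' (symmetric, so this suffices):
a = -3: -3+-3=-6, -3+-2=-5, -3+0=-3, -3+4=1, -3+5=2, -3+7=4, -3+11=8
a = -2: -2+-2=-4, -2+0=-2, -2+4=2, -2+5=3, -2+7=5, -2+11=9
a = 0: 0+0=0, 0+4=4, 0+5=5, 0+7=7, 0+11=11
a = 4: 4+4=8, 4+5=9, 4+7=11, 4+11=15
a = 5: 5+5=10, 5+7=12, 5+11=16
a = 7: 7+7=14, 7+11=18
a = 11: 11+11=22
Distinct sums: {-6, -5, -4, -3, -2, 0, 1, 2, 3, 4, 5, 7, 8, 9, 10, 11, 12, 14, 15, 16, 18, 22}
|A + A| = 22

|A + A| = 22


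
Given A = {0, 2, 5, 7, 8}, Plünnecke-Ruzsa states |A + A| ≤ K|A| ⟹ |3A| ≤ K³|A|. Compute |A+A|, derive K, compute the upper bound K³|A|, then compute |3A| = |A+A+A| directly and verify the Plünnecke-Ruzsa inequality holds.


|A| = 5.
Step 1: Compute A + A by enumerating all 25 pairs.
A + A = {0, 2, 4, 5, 7, 8, 9, 10, 12, 13, 14, 15, 16}, so |A + A| = 13.
Step 2: Doubling constant K = |A + A|/|A| = 13/5 = 13/5 ≈ 2.6000.
Step 3: Plünnecke-Ruzsa gives |3A| ≤ K³·|A| = (2.6000)³ · 5 ≈ 87.8800.
Step 4: Compute 3A = A + A + A directly by enumerating all triples (a,b,c) ∈ A³; |3A| = 23.
Step 5: Check 23 ≤ 87.8800? Yes ✓.

K = 13/5, Plünnecke-Ruzsa bound K³|A| ≈ 87.8800, |3A| = 23, inequality holds.


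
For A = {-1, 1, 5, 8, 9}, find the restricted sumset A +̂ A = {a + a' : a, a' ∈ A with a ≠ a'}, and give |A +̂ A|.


Restricted sumset: A +̂ A = {a + a' : a ∈ A, a' ∈ A, a ≠ a'}.
Equivalently, take A + A and drop any sum 2a that is achievable ONLY as a + a for a ∈ A (i.e. sums representable only with equal summands).
Enumerate pairs (a, a') with a < a' (symmetric, so each unordered pair gives one sum; this covers all a ≠ a'):
  -1 + 1 = 0
  -1 + 5 = 4
  -1 + 8 = 7
  -1 + 9 = 8
  1 + 5 = 6
  1 + 8 = 9
  1 + 9 = 10
  5 + 8 = 13
  5 + 9 = 14
  8 + 9 = 17
Collected distinct sums: {0, 4, 6, 7, 8, 9, 10, 13, 14, 17}
|A +̂ A| = 10
(Reference bound: |A +̂ A| ≥ 2|A| - 3 for |A| ≥ 2, with |A| = 5 giving ≥ 7.)

|A +̂ A| = 10
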